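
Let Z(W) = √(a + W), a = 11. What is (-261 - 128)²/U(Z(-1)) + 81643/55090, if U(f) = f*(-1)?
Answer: 81643/55090 - 151321*√10/10 ≈ -47850.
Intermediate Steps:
Z(W) = √(11 + W)
U(f) = -f
(-261 - 128)²/U(Z(-1)) + 81643/55090 = (-261 - 128)²/((-√(11 - 1))) + 81643/55090 = (-389)²/((-√10)) + 81643*(1/55090) = 151321*(-√10/10) + 81643/55090 = -151321*√10/10 + 81643/55090 = 81643/55090 - 151321*√10/10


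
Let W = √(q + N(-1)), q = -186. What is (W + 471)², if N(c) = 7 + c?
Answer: 221661 + 5652*I*√5 ≈ 2.2166e+5 + 12638.0*I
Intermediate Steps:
W = 6*I*√5 (W = √(-186 + (7 - 1)) = √(-186 + 6) = √(-180) = 6*I*√5 ≈ 13.416*I)
(W + 471)² = (6*I*√5 + 471)² = (471 + 6*I*√5)²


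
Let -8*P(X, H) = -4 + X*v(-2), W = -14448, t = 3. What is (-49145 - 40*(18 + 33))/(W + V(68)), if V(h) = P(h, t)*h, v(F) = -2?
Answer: 51185/13258 ≈ 3.8607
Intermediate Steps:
P(X, H) = 1/2 + X/4 (P(X, H) = -(-4 + X*(-2))/8 = -(-4 - 2*X)/8 = 1/2 + X/4)
V(h) = h*(1/2 + h/4) (V(h) = (1/2 + h/4)*h = h*(1/2 + h/4))
(-49145 - 40*(18 + 33))/(W + V(68)) = (-49145 - 40*(18 + 33))/(-14448 + (1/4)*68*(2 + 68)) = (-49145 - 40*51)/(-14448 + (1/4)*68*70) = (-49145 - 2040)/(-14448 + 1190) = -51185/(-13258) = -51185*(-1/13258) = 51185/13258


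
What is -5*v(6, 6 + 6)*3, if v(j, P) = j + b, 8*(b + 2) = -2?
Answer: -225/4 ≈ -56.250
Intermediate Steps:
b = -9/4 (b = -2 + (1/8)*(-2) = -2 - 1/4 = -9/4 ≈ -2.2500)
v(j, P) = -9/4 + j (v(j, P) = j - 9/4 = -9/4 + j)
-5*v(6, 6 + 6)*3 = -5*(-9/4 + 6)*3 = -5*15/4*3 = -75/4*3 = -225/4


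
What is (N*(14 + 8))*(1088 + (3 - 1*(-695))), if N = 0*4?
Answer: 0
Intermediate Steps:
N = 0
(N*(14 + 8))*(1088 + (3 - 1*(-695))) = (0*(14 + 8))*(1088 + (3 - 1*(-695))) = (0*22)*(1088 + (3 + 695)) = 0*(1088 + 698) = 0*1786 = 0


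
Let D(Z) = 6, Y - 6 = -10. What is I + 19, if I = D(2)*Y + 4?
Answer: -1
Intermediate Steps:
Y = -4 (Y = 6 - 10 = -4)
I = -20 (I = 6*(-4) + 4 = -24 + 4 = -20)
I + 19 = -20 + 19 = -1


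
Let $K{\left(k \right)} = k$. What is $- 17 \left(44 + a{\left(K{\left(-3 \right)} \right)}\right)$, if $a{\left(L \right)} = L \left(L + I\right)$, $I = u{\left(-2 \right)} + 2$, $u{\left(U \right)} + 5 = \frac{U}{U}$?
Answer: $-1003$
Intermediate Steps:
$u{\left(U \right)} = -4$ ($u{\left(U \right)} = -5 + \frac{U}{U} = -5 + 1 = -4$)
$I = -2$ ($I = -4 + 2 = -2$)
$a{\left(L \right)} = L \left(-2 + L\right)$ ($a{\left(L \right)} = L \left(L - 2\right) = L \left(-2 + L\right)$)
$- 17 \left(44 + a{\left(K{\left(-3 \right)} \right)}\right) = - 17 \left(44 - 3 \left(-2 - 3\right)\right) = - 17 \left(44 - -15\right) = - 17 \left(44 + 15\right) = \left(-17\right) 59 = -1003$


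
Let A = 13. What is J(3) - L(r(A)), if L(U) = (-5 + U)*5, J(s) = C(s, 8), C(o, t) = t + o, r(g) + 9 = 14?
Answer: 11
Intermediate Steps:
r(g) = 5 (r(g) = -9 + 14 = 5)
C(o, t) = o + t
J(s) = 8 + s (J(s) = s + 8 = 8 + s)
L(U) = -25 + 5*U
J(3) - L(r(A)) = (8 + 3) - (-25 + 5*5) = 11 - (-25 + 25) = 11 - 1*0 = 11 + 0 = 11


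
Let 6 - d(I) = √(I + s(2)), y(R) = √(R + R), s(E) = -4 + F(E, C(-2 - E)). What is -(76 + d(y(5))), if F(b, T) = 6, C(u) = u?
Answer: -82 + √(2 + √10) ≈ -79.728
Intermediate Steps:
s(E) = 2 (s(E) = -4 + 6 = 2)
y(R) = √2*√R (y(R) = √(2*R) = √2*√R)
d(I) = 6 - √(2 + I) (d(I) = 6 - √(I + 2) = 6 - √(2 + I))
-(76 + d(y(5))) = -(76 + (6 - √(2 + √2*√5))) = -(76 + (6 - √(2 + √10))) = -(82 - √(2 + √10)) = -82 + √(2 + √10)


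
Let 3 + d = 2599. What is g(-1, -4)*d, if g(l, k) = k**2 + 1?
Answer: 44132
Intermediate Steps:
g(l, k) = 1 + k**2
d = 2596 (d = -3 + 2599 = 2596)
g(-1, -4)*d = (1 + (-4)**2)*2596 = (1 + 16)*2596 = 17*2596 = 44132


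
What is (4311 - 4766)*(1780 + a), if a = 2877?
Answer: -2118935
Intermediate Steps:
(4311 - 4766)*(1780 + a) = (4311 - 4766)*(1780 + 2877) = -455*4657 = -2118935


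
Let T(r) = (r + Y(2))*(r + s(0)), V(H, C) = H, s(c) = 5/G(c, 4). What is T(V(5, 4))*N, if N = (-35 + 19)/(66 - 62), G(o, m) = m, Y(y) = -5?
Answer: 0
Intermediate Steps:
N = -4 (N = -16/4 = -16*¼ = -4)
s(c) = 5/4
T(r) = (-5 + r)*(5/4 + r) (T(r) = (r - 5)*(r + 5/4) = (-5 + r)*(5/4 + r))
T(V(5, 4))*N = (-25/4 + 5² - 15/4*5)*(-4) = (-25/4 + 25 - 75/4)*(-4) = 0*(-4) = 0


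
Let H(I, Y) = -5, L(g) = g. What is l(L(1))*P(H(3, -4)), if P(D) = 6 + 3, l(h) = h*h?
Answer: 9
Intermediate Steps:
l(h) = h**2
P(D) = 9
l(L(1))*P(H(3, -4)) = 1**2*9 = 1*9 = 9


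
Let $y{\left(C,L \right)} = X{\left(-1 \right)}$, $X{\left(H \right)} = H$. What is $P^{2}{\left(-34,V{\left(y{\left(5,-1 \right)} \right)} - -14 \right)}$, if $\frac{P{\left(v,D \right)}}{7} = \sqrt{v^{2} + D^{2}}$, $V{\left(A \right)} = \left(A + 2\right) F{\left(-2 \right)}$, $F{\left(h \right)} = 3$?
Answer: $70805$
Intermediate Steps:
$y{\left(C,L \right)} = -1$
$V{\left(A \right)} = 6 + 3 A$ ($V{\left(A \right)} = \left(A + 2\right) 3 = \left(2 + A\right) 3 = 6 + 3 A$)
$P{\left(v,D \right)} = 7 \sqrt{D^{2} + v^{2}}$ ($P{\left(v,D \right)} = 7 \sqrt{v^{2} + D^{2}} = 7 \sqrt{D^{2} + v^{2}}$)
$P^{2}{\left(-34,V{\left(y{\left(5,-1 \right)} \right)} - -14 \right)} = \left(7 \sqrt{\left(\left(6 + 3 \left(-1\right)\right) - -14\right)^{2} + \left(-34\right)^{2}}\right)^{2} = \left(7 \sqrt{\left(\left(6 - 3\right) + 14\right)^{2} + 1156}\right)^{2} = \left(7 \sqrt{\left(3 + 14\right)^{2} + 1156}\right)^{2} = \left(7 \sqrt{17^{2} + 1156}\right)^{2} = \left(7 \sqrt{289 + 1156}\right)^{2} = \left(7 \sqrt{1445}\right)^{2} = \left(7 \cdot 17 \sqrt{5}\right)^{2} = \left(119 \sqrt{5}\right)^{2} = 70805$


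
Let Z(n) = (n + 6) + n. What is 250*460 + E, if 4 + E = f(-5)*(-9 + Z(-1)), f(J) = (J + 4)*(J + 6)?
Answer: 115001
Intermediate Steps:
Z(n) = 6 + 2*n (Z(n) = (6 + n) + n = 6 + 2*n)
f(J) = (4 + J)*(6 + J)
E = 1 (E = -4 + (24 + (-5)² + 10*(-5))*(-9 + (6 + 2*(-1))) = -4 + (24 + 25 - 50)*(-9 + (6 - 2)) = -4 - (-9 + 4) = -4 - 1*(-5) = -4 + 5 = 1)
250*460 + E = 250*460 + 1 = 115000 + 1 = 115001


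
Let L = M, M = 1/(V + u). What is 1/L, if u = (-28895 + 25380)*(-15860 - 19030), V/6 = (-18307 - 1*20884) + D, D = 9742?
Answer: 122461656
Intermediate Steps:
V = -176694 (V = 6*((-18307 - 1*20884) + 9742) = 6*((-18307 - 20884) + 9742) = 6*(-39191 + 9742) = 6*(-29449) = -176694)
u = 122638350 (u = -3515*(-34890) = 122638350)
M = 1/122461656 (M = 1/(-176694 + 122638350) = 1/122461656 ≈ 8.1658e-9)
L = 1/122461656 ≈ 8.1658e-9
1/L = 1/(1/122461656) = 122461656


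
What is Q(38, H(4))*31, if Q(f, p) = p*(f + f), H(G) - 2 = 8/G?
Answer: 9424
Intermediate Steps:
H(G) = 2 + 8/G
Q(f, p) = 2*f*p (Q(f, p) = p*(2*f) = 2*f*p)
Q(38, H(4))*31 = (2*38*(2 + 8/4))*31 = (2*38*(2 + 8*(¼)))*31 = (2*38*(2 + 2))*31 = (2*38*4)*31 = 304*31 = 9424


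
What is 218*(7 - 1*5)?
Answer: 436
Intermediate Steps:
218*(7 - 1*5) = 218*(7 - 5) = 218*2 = 436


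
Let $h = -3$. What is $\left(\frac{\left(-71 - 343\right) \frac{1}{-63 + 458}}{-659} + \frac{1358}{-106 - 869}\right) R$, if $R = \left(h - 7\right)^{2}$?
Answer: $- \frac{282472432}{2030379} \approx -139.12$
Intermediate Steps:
$R = 100$ ($R = \left(-3 - 7\right)^{2} = \left(-10\right)^{2} = 100$)
$\left(\frac{\left(-71 - 343\right) \frac{1}{-63 + 458}}{-659} + \frac{1358}{-106 - 869}\right) R = \left(\frac{\left(-71 - 343\right) \frac{1}{-63 + 458}}{-659} + \frac{1358}{-106 - 869}\right) 100 = \left(- \frac{414}{395} \left(- \frac{1}{659}\right) + \frac{1358}{-106 - 869}\right) 100 = \left(\left(-414\right) \frac{1}{395} \left(- \frac{1}{659}\right) + \frac{1358}{-975}\right) 100 = \left(\left(- \frac{414}{395}\right) \left(- \frac{1}{659}\right) + 1358 \left(- \frac{1}{975}\right)\right) 100 = \left(\frac{414}{260305} - \frac{1358}{975}\right) 100 = \left(- \frac{70618108}{50759475}\right) 100 = - \frac{282472432}{2030379}$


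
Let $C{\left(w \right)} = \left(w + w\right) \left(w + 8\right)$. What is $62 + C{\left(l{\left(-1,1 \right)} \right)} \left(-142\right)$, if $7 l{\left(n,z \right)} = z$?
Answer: $- \frac{13150}{49} \approx -268.37$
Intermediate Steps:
$l{\left(n,z \right)} = \frac{z}{7}$
$C{\left(w \right)} = 2 w \left(8 + w\right)$
$62 + C{\left(l{\left(-1,1 \right)} \right)} \left(-142\right) = 62 + 2 \cdot \frac{1}{7} \cdot 1 \left(8 + \frac{1}{7} \cdot 1\right) \left(-142\right) = 62 + 2 \cdot \frac{1}{7} \left(8 + \frac{1}{7}\right) \left(-142\right) = 62 + 2 \cdot \frac{1}{7} \cdot \frac{57}{7} \left(-142\right) = 62 + \frac{114}{49} \left(-142\right) = 62 - \frac{16188}{49} = - \frac{13150}{49}$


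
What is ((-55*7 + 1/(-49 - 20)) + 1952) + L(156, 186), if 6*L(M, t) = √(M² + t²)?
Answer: 108122/69 + √1637 ≈ 1607.4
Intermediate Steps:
L(M, t) = √(M² + t²)/6
((-55*7 + 1/(-49 - 20)) + 1952) + L(156, 186) = ((-55*7 + 1/(-49 - 20)) + 1952) + √(156² + 186²)/6 = ((-385 + 1/(-69)) + 1952) + √(24336 + 34596)/6 = ((-385 - 1/69) + 1952) + √58932/6 = (-26566/69 + 1952) + (6*√1637)/6 = 108122/69 + √1637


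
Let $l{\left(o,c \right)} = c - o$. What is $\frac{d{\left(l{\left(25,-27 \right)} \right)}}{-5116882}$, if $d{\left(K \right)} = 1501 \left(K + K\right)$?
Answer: $\frac{78052}{2558441} \approx 0.030508$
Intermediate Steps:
$d{\left(K \right)} = 3002 K$ ($d{\left(K \right)} = 1501 \cdot 2 K = 3002 K$)
$\frac{d{\left(l{\left(25,-27 \right)} \right)}}{-5116882} = \frac{3002 \left(-27 - 25\right)}{-5116882} = 3002 \left(-27 - 25\right) \left(- \frac{1}{5116882}\right) = 3002 \left(-52\right) \left(- \frac{1}{5116882}\right) = \left(-156104\right) \left(- \frac{1}{5116882}\right) = \frac{78052}{2558441}$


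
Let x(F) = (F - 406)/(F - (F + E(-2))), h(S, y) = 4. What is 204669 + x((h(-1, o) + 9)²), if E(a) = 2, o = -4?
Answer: 409575/2 ≈ 2.0479e+5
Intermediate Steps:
x(F) = 203 - F/2 (x(F) = (F - 406)/(F - (F + 2)) = (-406 + F)/(F - (2 + F)) = (-406 + F)/(F + (-2 - F)) = (-406 + F)/(-2) = (-406 + F)*(-½) = 203 - F/2)
204669 + x((h(-1, o) + 9)²) = 204669 + (203 - (4 + 9)²/2) = 204669 + (203 - ½*13²) = 204669 + (203 - ½*169) = 204669 + (203 - 169/2) = 204669 + 237/2 = 409575/2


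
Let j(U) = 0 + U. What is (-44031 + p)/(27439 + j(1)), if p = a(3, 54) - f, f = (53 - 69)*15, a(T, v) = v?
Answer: -43737/27440 ≈ -1.5939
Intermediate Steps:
j(U) = U
f = -240 (f = -16*15 = -240)
p = 294 (p = 54 - 1*(-240) = 54 + 240 = 294)
(-44031 + p)/(27439 + j(1)) = (-44031 + 294)/(27439 + 1) = -43737/27440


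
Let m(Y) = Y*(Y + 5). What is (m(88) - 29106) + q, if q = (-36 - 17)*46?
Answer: -23360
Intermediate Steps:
m(Y) = Y*(5 + Y)
q = -2438 (q = -53*46 = -2438)
(m(88) - 29106) + q = (88*(5 + 88) - 29106) - 2438 = (88*93 - 29106) - 2438 = (8184 - 29106) - 2438 = -20922 - 2438 = -23360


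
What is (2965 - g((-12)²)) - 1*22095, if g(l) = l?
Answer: -19274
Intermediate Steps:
(2965 - g((-12)²)) - 1*22095 = (2965 - 1*(-12)²) - 1*22095 = (2965 - 1*144) - 22095 = (2965 - 144) - 22095 = 2821 - 22095 = -19274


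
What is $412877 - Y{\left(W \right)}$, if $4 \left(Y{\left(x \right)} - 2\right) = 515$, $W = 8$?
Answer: $\frac{1650985}{4} \approx 4.1275 \cdot 10^{5}$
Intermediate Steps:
$Y{\left(x \right)} = \frac{523}{4}$ ($Y{\left(x \right)} = 2 + \frac{1}{4} \cdot 515 = 2 + \frac{515}{4} = \frac{523}{4}$)
$412877 - Y{\left(W \right)} = 412877 - \frac{523}{4} = \frac{1650985}{4}$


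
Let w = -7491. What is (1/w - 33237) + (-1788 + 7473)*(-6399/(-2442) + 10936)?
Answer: 34453421285713/554334 ≈ 6.2153e+7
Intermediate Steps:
(1/w - 33237) + (-1788 + 7473)*(-6399/(-2442) + 10936) = (1/(-7491) - 33237) + (-1788 + 7473)*(-6399/(-2442) + 10936) = (-1/7491 - 33237) + 5685*(-6399*(-1/2442) + 10936) = -248978368/7491 + 5685*(2133/814 + 10936) = -248978368/7491 + 5685*(8904037/814) = -248978368/7491 + 50619450345/814 = 34453421285713/554334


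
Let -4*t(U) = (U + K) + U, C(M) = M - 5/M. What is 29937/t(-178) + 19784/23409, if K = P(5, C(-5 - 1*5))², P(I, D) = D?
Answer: 11233754120/24883767 ≈ 451.45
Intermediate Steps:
K = 361/4 (K = ((-5 - 1*5) - 5/(-5 - 1*5))² = ((-5 - 5) - 5/(-5 - 5))² = (-10 - 5/(-10))² = (-10 - 5*(-⅒))² = (-10 + ½)² = (-19/2)² = 361/4 ≈ 90.250)
t(U) = -361/16 - U/2 (t(U) = -((U + 361/4) + U)/4 = -((361/4 + U) + U)/4 = -(361/4 + 2*U)/4 = -361/16 - U/2)
29937/t(-178) + 19784/23409 = 29937/(-361/16 - ½*(-178)) + 19784/23409 = 29937/(-361/16 + 89) + 19784*(1/23409) = 29937/(1063/16) + 19784/23409 = 29937*(16/1063) + 19784/23409 = 478992/1063 + 19784/23409 = 11233754120/24883767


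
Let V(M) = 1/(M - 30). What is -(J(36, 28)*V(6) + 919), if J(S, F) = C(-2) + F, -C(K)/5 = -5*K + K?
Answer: -1839/2 ≈ -919.50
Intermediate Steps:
C(K) = 20*K (C(K) = -5*(-5*K + K) = -(-20)*K = 20*K)
V(M) = 1/(-30 + M)
J(S, F) = -40 + F (J(S, F) = 20*(-2) + F = -40 + F)
-(J(36, 28)*V(6) + 919) = -((-40 + 28)/(-30 + 6) + 919) = -(-12/(-24) + 919) = -(-12*(-1/24) + 919) = -(½ + 919) = -1*1839/2 = -1839/2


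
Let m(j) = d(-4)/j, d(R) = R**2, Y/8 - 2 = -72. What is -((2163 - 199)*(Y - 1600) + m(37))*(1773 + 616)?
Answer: 374984282096/37 ≈ 1.0135e+10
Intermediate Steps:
Y = -560 (Y = 16 + 8*(-72) = 16 - 576 = -560)
m(j) = 16/j (m(j) = (-4)**2/j = 16/j)
-((2163 - 199)*(Y - 1600) + m(37))*(1773 + 616) = -((2163 - 199)*(-560 - 1600) + 16/37)*(1773 + 616) = -(1964*(-2160) + 16*(1/37))*2389 = -(-4242240 + 16/37)*2389 = -(-156962864)*2389/37 = -1*(-374984282096/37) = 374984282096/37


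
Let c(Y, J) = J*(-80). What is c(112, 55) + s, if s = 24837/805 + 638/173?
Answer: -607955609/139265 ≈ -4365.5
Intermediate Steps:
c(Y, J) = -80*J
s = 4810391/139265 (s = 24837*(1/805) + 638*(1/173) = 24837/805 + 638/173 = 4810391/139265 ≈ 34.541)
c(112, 55) + s = -80*55 + 4810391/139265 = -4400 + 4810391/139265 = -607955609/139265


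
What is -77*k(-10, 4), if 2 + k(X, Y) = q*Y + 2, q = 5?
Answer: -1540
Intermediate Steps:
k(X, Y) = 5*Y (k(X, Y) = -2 + (5*Y + 2) = -2 + (2 + 5*Y) = 5*Y)
-77*k(-10, 4) = -385*4 = -77*20 = -1540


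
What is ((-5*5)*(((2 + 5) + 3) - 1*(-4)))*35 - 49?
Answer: -12299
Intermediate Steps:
((-5*5)*(((2 + 5) + 3) - 1*(-4)))*35 - 49 = -25*((7 + 3) + 4)*35 - 49 = -25*(10 + 4)*35 - 49 = -25*14*35 - 49 = -350*35 - 49 = -12250 - 49 = -12299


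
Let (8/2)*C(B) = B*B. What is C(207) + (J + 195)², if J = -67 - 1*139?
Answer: 43333/4 ≈ 10833.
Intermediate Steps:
C(B) = B²/4 (C(B) = (B*B)/4 = B²/4)
J = -206 (J = -67 - 139 = -206)
C(207) + (J + 195)² = (¼)*207² + (-206 + 195)² = (¼)*42849 + (-11)² = 42849/4 + 121 = 43333/4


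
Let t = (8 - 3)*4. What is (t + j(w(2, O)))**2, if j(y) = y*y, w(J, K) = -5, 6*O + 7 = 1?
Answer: 2025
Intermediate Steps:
O = -1 (O = -7/6 + (1/6)*1 = -7/6 + 1/6 = -1)
t = 20 (t = 5*4 = 20)
j(y) = y**2
(t + j(w(2, O)))**2 = (20 + (-5)**2)**2 = (20 + 25)**2 = 45**2 = 2025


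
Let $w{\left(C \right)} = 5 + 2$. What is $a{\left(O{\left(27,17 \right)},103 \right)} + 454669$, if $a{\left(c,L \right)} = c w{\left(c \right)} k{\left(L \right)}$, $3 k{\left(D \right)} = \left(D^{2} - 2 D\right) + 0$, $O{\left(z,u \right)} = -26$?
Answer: $- \frac{529339}{3} \approx -1.7645 \cdot 10^{5}$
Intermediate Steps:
$w{\left(C \right)} = 7$
$k{\left(D \right)} = - \frac{2 D}{3} + \frac{D^{2}}{3}$ ($k{\left(D \right)} = \frac{\left(D^{2} - 2 D\right) + 0}{3} = \frac{D^{2} - 2 D}{3} = - \frac{2 D}{3} + \frac{D^{2}}{3}$)
$a{\left(c,L \right)} = \frac{7 L c \left(-2 + L\right)}{3}$ ($a{\left(c,L \right)} = c 7 \frac{L \left(-2 + L\right)}{3} = 7 c \frac{L \left(-2 + L\right)}{3} = \frac{7 L c \left(-2 + L\right)}{3}$)
$a{\left(O{\left(27,17 \right)},103 \right)} + 454669 = \frac{7}{3} \cdot 103 \left(-26\right) \left(-2 + 103\right) + 454669 = \frac{7}{3} \cdot 103 \left(-26\right) 101 + 454669 = - \frac{1893346}{3} + 454669 = - \frac{529339}{3}$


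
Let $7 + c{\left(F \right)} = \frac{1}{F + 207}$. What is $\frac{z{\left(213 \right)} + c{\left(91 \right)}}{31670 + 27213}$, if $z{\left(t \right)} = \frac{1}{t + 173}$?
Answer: $- \frac{201128}{1693298431} \approx -0.00011878$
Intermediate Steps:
$z{\left(t \right)} = \frac{1}{173 + t}$
$c{\left(F \right)} = -7 + \frac{1}{207 + F}$ ($c{\left(F \right)} = -7 + \frac{1}{F + 207} = -7 + \frac{1}{207 + F}$)
$\frac{z{\left(213 \right)} + c{\left(91 \right)}}{31670 + 27213} = \frac{\frac{1}{173 + 213} + \frac{-1448 - 637}{207 + 91}}{31670 + 27213} = \frac{\frac{1}{386} + \frac{-1448 - 637}{298}}{58883} = \left(\frac{1}{386} + \frac{1}{298} \left(-2085\right)\right) \frac{1}{58883} = \left(\frac{1}{386} - \frac{2085}{298}\right) \frac{1}{58883} = \left(- \frac{201128}{28757}\right) \frac{1}{58883} = - \frac{201128}{1693298431}$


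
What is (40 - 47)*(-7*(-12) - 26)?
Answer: -406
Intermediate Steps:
(40 - 47)*(-7*(-12) - 26) = -7*(84 - 26) = -7*58 = -406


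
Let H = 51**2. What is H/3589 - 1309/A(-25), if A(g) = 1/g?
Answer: 117452626/3589 ≈ 32726.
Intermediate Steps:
H = 2601
H/3589 - 1309/A(-25) = 2601/3589 - 1309/(1/(-25)) = 2601*(1/3589) - 1309/(-1/25) = 2601/3589 - 1309*(-25) = 2601/3589 + 32725 = 117452626/3589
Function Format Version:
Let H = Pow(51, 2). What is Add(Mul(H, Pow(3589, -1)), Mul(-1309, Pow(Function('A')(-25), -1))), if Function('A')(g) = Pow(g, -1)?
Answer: Rational(117452626, 3589) ≈ 32726.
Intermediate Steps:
H = 2601
Add(Mul(H, Pow(3589, -1)), Mul(-1309, Pow(Function('A')(-25), -1))) = Add(Mul(2601, Pow(3589, -1)), Mul(-1309, Pow(Pow(-25, -1), -1))) = Add(Mul(2601, Rational(1, 3589)), Mul(-1309, Pow(Rational(-1, 25), -1))) = Add(Rational(2601, 3589), Mul(-1309, -25)) = Add(Rational(2601, 3589), 32725) = Rational(117452626, 3589)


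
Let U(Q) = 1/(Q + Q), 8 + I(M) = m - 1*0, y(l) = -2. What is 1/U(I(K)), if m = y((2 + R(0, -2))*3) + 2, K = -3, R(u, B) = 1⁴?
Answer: -16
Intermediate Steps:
R(u, B) = 1
m = 0 (m = -2 + 2 = 0)
I(M) = -8 (I(M) = -8 + (0 - 1*0) = -8 + (0 + 0) = -8 + 0 = -8)
U(Q) = 1/(2*Q)
1/U(I(K)) = 1/((½)/(-8)) = 1/((½)*(-⅛)) = 1/(-1/16) = -16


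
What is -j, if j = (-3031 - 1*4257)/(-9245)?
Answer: -7288/9245 ≈ -0.78832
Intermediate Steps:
j = 7288/9245 (j = (-3031 - 4257)*(-1/9245) = -7288*(-1/9245) = 7288/9245 ≈ 0.78832)
-j = -1*7288/9245 = -7288/9245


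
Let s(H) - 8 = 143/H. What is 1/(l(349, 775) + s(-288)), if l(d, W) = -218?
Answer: -288/60623 ≈ -0.0047507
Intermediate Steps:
s(H) = 8 + 143/H
1/(l(349, 775) + s(-288)) = 1/(-218 + (8 + 143/(-288))) = 1/(-218 + (8 + 143*(-1/288))) = 1/(-218 + (8 - 143/288)) = 1/(-218 + 2161/288) = 1/(-60623/288) = -288/60623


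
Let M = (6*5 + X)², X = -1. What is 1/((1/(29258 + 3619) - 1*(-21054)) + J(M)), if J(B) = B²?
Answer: 32877/23945469796 ≈ 1.3730e-6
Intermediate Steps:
M = 841 (M = (6*5 - 1)² = (30 - 1)² = 29² = 841)
1/((1/(29258 + 3619) - 1*(-21054)) + J(M)) = 1/((1/(29258 + 3619) - 1*(-21054)) + 841²) = 1/((1/32877 + 21054) + 707281) = 1/(692192359/32877 + 707281) = 1/(23945469796/32877) = 32877/23945469796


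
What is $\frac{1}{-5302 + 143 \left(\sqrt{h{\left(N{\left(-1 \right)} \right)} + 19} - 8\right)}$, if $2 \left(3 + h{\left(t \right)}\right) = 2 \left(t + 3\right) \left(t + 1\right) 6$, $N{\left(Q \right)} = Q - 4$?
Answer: $- \frac{1}{5302} \approx -0.00018861$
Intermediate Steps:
$N{\left(Q \right)} = -4 + Q$
$h{\left(t \right)} = -3 + 6 \left(1 + t\right) \left(3 + t\right)$ ($h{\left(t \right)} = -3 + \frac{2 \left(t + 3\right) \left(t + 1\right) 6}{2} = -3 + \frac{2 \left(3 + t\right) \left(1 + t\right) 6}{2} = -3 + \frac{2 \left(1 + t\right) \left(3 + t\right) 6}{2} = -3 + \frac{12 \left(1 + t\right) \left(3 + t\right)}{2} = -3 + 6 \left(1 + t\right) \left(3 + t\right)$)
$\frac{1}{-5302 + 143 \left(\sqrt{h{\left(N{\left(-1 \right)} \right)} + 19} - 8\right)} = \frac{1}{-5302 + 143 \left(\sqrt{\left(15 + 6 \left(-4 - 1\right)^{2} + 24 \left(-4 - 1\right)\right) + 19} - 8\right)} = \frac{1}{-5302 + 143 \left(\sqrt{\left(15 + 6 \left(-5\right)^{2} + 24 \left(-5\right)\right) + 19} - 8\right)} = \frac{1}{-5302 + 143 \left(\sqrt{\left(15 + 6 \cdot 25 - 120\right) + 19} - 8\right)} = \frac{1}{-5302 + 143 \left(\sqrt{\left(15 + 150 - 120\right) + 19} - 8\right)} = \frac{1}{-5302 + 143 \left(\sqrt{45 + 19} - 8\right)} = \frac{1}{-5302 + 143 \left(\sqrt{64} - 8\right)} = \frac{1}{-5302 + 143 \left(8 - 8\right)} = \frac{1}{-5302 + 143 \cdot 0} = \frac{1}{-5302 + 0} = \frac{1}{-5302} = - \frac{1}{5302}$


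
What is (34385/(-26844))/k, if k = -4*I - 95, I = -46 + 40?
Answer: 34385/1905924 ≈ 0.018041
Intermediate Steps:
I = -6
k = -71 (k = -4*(-6) - 95 = 24 - 95 = -71)
(34385/(-26844))/k = (34385/(-26844))/(-71) = (34385*(-1/26844))*(-1/71) = -34385/26844*(-1/71) = 34385/1905924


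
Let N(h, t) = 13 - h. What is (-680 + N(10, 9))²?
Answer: 458329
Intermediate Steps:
(-680 + N(10, 9))² = (-680 + (13 - 1*10))² = (-680 + (13 - 10))² = (-680 + 3)² = (-677)² = 458329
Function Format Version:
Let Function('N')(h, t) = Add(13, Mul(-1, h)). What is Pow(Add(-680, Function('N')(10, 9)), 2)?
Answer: 458329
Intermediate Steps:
Pow(Add(-680, Function('N')(10, 9)), 2) = Pow(Add(-680, Add(13, Mul(-1, 10))), 2) = Pow(Add(-680, Add(13, -10)), 2) = Pow(Add(-680, 3), 2) = Pow(-677, 2) = 458329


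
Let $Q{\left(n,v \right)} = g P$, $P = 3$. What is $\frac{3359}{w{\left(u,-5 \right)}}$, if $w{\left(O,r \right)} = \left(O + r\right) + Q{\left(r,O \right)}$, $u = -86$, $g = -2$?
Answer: $- \frac{3359}{97} \approx -34.629$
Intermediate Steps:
$Q{\left(n,v \right)} = -6$ ($Q{\left(n,v \right)} = \left(-2\right) 3 = -6$)
$w{\left(O,r \right)} = -6 + O + r$ ($w{\left(O,r \right)} = \left(O + r\right) - 6 = -6 + O + r$)
$\frac{3359}{w{\left(u,-5 \right)}} = \frac{3359}{-6 - 86 - 5} = \frac{3359}{-97} = 3359 \left(- \frac{1}{97}\right) = - \frac{3359}{97}$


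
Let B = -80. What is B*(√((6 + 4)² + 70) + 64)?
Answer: -5120 - 80*√170 ≈ -6163.1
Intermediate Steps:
B*(√((6 + 4)² + 70) + 64) = -80*(√((6 + 4)² + 70) + 64) = -80*(√(10² + 70) + 64) = -80*(√(100 + 70) + 64) = -80*(√170 + 64) = -80*(64 + √170) = -5120 - 80*√170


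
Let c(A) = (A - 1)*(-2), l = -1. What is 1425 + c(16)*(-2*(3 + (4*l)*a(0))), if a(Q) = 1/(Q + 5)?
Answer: 1557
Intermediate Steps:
a(Q) = 1/(5 + Q)
c(A) = 2 - 2*A (c(A) = (-1 + A)*(-2) = 2 - 2*A)
1425 + c(16)*(-2*(3 + (4*l)*a(0))) = 1425 + (2 - 2*16)*(-2*(3 + (4*(-1))/(5 + 0))) = 1425 + (2 - 32)*(-2*(3 - 4/5)) = 1425 - (-60)*(3 - 4*⅕) = 1425 - (-60)*(3 - ⅘) = 1425 - (-60)*11/5 = 1425 - 30*(-22/5) = 1425 + 132 = 1557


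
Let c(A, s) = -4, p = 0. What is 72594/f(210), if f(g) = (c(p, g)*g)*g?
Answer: -4033/9800 ≈ -0.41153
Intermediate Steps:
f(g) = -4*g² (f(g) = (-4*g)*g = -4*g²)
72594/f(210) = 72594/((-4*210²)) = 72594/((-4*44100)) = 72594/(-176400) = 72594*(-1/176400) = -4033/9800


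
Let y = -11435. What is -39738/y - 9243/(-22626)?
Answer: 111645077/28747590 ≈ 3.8836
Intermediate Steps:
-39738/y - 9243/(-22626) = -39738/(-11435) - 9243/(-22626) = -39738*(-1/11435) - 9243*(-1/22626) = 39738/11435 + 1027/2514 = 111645077/28747590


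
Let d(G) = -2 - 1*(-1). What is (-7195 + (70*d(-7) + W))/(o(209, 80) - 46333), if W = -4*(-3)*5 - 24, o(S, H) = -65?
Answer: 7229/46398 ≈ 0.15580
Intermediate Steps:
d(G) = -1 (d(G) = -2 + 1 = -1)
W = 36 (W = 12*5 - 24 = 60 - 24 = 36)
(-7195 + (70*d(-7) + W))/(o(209, 80) - 46333) = (-7195 + (70*(-1) + 36))/(-65 - 46333) = (-7195 + (-70 + 36))/(-46398) = (-7195 - 34)*(-1/46398) = -7229*(-1/46398) = 7229/46398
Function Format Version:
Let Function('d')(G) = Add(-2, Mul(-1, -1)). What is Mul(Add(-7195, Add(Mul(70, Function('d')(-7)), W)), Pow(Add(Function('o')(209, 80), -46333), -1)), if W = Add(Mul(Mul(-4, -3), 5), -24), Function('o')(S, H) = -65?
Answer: Rational(7229, 46398) ≈ 0.15580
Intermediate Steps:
Function('d')(G) = -1 (Function('d')(G) = Add(-2, 1) = -1)
W = 36 (W = Add(Mul(12, 5), -24) = Add(60, -24) = 36)
Mul(Add(-7195, Add(Mul(70, Function('d')(-7)), W)), Pow(Add(Function('o')(209, 80), -46333), -1)) = Mul(Add(-7195, Add(Mul(70, -1), 36)), Pow(Add(-65, -46333), -1)) = Mul(Add(-7195, Add(-70, 36)), Pow(-46398, -1)) = Mul(Add(-7195, -34), Rational(-1, 46398)) = Mul(-7229, Rational(-1, 46398)) = Rational(7229, 46398)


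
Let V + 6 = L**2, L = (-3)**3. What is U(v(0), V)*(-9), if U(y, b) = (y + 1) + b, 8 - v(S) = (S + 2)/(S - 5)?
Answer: -32958/5 ≈ -6591.6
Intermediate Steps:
L = -27
V = 723 (V = -6 + (-27)**2 = -6 + 729 = 723)
v(S) = 8 - (2 + S)/(-5 + S) (v(S) = 8 - (S + 2)/(S - 5) = 8 - (2 + S)/(-5 + S))
U(y, b) = 1 + b + y (U(y, b) = (1 + y) + b = 1 + b + y)
U(v(0), V)*(-9) = (1 + 723 + 7*(-6 + 0)/(-5 + 0))*(-9) = (1 + 723 + 7*(-6)/(-5))*(-9) = (1 + 723 + 7*(-1/5)*(-6))*(-9) = (1 + 723 + 42/5)*(-9) = (3662/5)*(-9) = -32958/5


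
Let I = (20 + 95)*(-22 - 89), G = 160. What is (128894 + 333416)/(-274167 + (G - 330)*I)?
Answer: 462310/1895883 ≈ 0.24385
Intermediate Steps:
I = -12765 (I = 115*(-111) = -12765)
(128894 + 333416)/(-274167 + (G - 330)*I) = (128894 + 333416)/(-274167 + (160 - 330)*(-12765)) = 462310/(-274167 - 170*(-12765)) = 462310/(-274167 + 2170050) = 462310/1895883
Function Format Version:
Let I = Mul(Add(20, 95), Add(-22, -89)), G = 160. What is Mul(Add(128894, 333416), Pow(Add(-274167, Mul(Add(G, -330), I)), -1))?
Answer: Rational(462310, 1895883) ≈ 0.24385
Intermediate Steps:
I = -12765 (I = Mul(115, -111) = -12765)
Mul(Add(128894, 333416), Pow(Add(-274167, Mul(Add(G, -330), I)), -1)) = Mul(Add(128894, 333416), Pow(Add(-274167, Mul(Add(160, -330), -12765)), -1)) = Mul(462310, Pow(Add(-274167, Mul(-170, -12765)), -1)) = Mul(462310, Pow(Add(-274167, 2170050), -1)) = Mul(462310, Pow(1895883, -1)) = Mul(462310, Rational(1, 1895883)) = Rational(462310, 1895883)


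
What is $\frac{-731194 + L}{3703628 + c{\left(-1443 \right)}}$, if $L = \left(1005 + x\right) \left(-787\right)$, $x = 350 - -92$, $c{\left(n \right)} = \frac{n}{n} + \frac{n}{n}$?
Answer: $- \frac{1869983}{3703630} \approx -0.50491$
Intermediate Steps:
$c{\left(n \right)} = 2$ ($c{\left(n \right)} = 1 + 1 = 2$)
$x = 442$ ($x = 350 + 92 = 442$)
$L = -1138789$ ($L = \left(1005 + 442\right) \left(-787\right) = 1447 \left(-787\right) = -1138789$)
$\frac{-731194 + L}{3703628 + c{\left(-1443 \right)}} = \frac{-731194 - 1138789}{3703628 + 2} = - \frac{1869983}{3703630}$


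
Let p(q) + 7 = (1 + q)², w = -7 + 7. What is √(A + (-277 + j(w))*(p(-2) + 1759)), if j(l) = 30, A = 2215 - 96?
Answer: 2*I*√107718 ≈ 656.41*I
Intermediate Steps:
A = 2119
w = 0
p(q) = -7 + (1 + q)²
√(A + (-277 + j(w))*(p(-2) + 1759)) = √(2119 + (-277 + 30)*((-7 + (1 - 2)²) + 1759)) = √(2119 - 247*((-7 + (-1)²) + 1759)) = √(2119 - 247*((-7 + 1) + 1759)) = √(2119 - 247*(-6 + 1759)) = √(2119 - 247*1753) = √(2119 - 432991) = √(-430872) = 2*I*√107718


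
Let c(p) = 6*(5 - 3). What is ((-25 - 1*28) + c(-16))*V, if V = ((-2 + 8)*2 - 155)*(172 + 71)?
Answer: 1424709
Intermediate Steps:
c(p) = 12 (c(p) = 6*2 = 12)
V = -34749 (V = (6*2 - 155)*243 = (12 - 155)*243 = -143*243 = -34749)
((-25 - 1*28) + c(-16))*V = ((-25 - 1*28) + 12)*(-34749) = ((-25 - 28) + 12)*(-34749) = (-53 + 12)*(-34749) = -41*(-34749) = 1424709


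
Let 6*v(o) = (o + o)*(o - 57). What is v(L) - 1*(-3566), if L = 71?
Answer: 11692/3 ≈ 3897.3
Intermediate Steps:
v(o) = o*(-57 + o)/3 (v(o) = ((o + o)*(o - 57))/6 = ((2*o)*(-57 + o))/6 = (2*o*(-57 + o))/6 = o*(-57 + o)/3)
v(L) - 1*(-3566) = (⅓)*71*(-57 + 71) - 1*(-3566) = (⅓)*71*14 + 3566 = 994/3 + 3566 = 11692/3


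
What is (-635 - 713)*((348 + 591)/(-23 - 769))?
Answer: 105481/66 ≈ 1598.2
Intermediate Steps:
(-635 - 713)*((348 + 591)/(-23 - 769)) = -1265772/(-792) = -1265772*(-1)/792 = -1348*(-313/264) = 105481/66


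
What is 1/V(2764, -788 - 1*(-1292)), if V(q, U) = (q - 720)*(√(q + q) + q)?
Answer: 1/5645528 - √1382/7802119696 ≈ 1.7237e-7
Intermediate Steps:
V(q, U) = (-720 + q)*(q + √2*√q) (V(q, U) = (-720 + q)*(√(2*q) + q) = (-720 + q)*(√2*√q + q) = (-720 + q)*(q + √2*√q))
1/V(2764, -788 - 1*(-1292)) = 1/(2764² - 720*2764 + √2*2764^(3/2) - 720*√2*√2764) = 1/(7639696 - 1990080 + √2*(5528*√691) - 720*√2*2*√691) = 1/(7639696 - 1990080 + 5528*√1382 - 1440*√1382) = 1/(5649616 + 4088*√1382)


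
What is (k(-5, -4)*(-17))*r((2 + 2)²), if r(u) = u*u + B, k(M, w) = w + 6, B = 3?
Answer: -8806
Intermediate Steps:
k(M, w) = 6 + w
r(u) = 3 + u² (r(u) = u*u + 3 = u² + 3 = 3 + u²)
(k(-5, -4)*(-17))*r((2 + 2)²) = ((6 - 4)*(-17))*(3 + ((2 + 2)²)²) = (2*(-17))*(3 + (4²)²) = -34*(3 + 16²) = -34*(3 + 256) = -34*259 = -8806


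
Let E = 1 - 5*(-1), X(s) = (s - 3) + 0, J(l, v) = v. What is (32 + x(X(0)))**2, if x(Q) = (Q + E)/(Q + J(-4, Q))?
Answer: 3969/4 ≈ 992.25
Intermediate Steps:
X(s) = -3 + s (X(s) = (-3 + s) + 0 = -3 + s)
E = 6 (E = 1 + 5 = 6)
x(Q) = (6 + Q)/(2*Q) (x(Q) = (Q + 6)/(Q + Q) = (6 + Q)/((2*Q)) = (6 + Q)*(1/(2*Q)) = (6 + Q)/(2*Q))
(32 + x(X(0)))**2 = (32 + (6 + (-3 + 0))/(2*(-3 + 0)))**2 = (32 + (1/2)*(6 - 3)/(-3))**2 = (32 + (1/2)*(-1/3)*3)**2 = (32 - 1/2)**2 = (63/2)**2 = 3969/4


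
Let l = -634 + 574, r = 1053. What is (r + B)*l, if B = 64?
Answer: -67020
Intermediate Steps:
l = -60
(r + B)*l = (1053 + 64)*(-60) = 1117*(-60) = -67020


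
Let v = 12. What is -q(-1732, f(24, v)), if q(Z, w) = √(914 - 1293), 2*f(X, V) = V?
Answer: -I*√379 ≈ -19.468*I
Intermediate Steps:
f(X, V) = V/2
q(Z, w) = I*√379 (q(Z, w) = √(-379) = I*√379)
-q(-1732, f(24, v)) = -I*√379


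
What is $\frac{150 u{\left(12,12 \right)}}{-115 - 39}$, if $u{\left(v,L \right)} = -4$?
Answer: $\frac{300}{77} \approx 3.8961$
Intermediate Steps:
$\frac{150 u{\left(12,12 \right)}}{-115 - 39} = \frac{150 \left(-4\right)}{-115 - 39} = - \frac{600}{-154} = \left(-600\right) \left(- \frac{1}{154}\right) = \frac{300}{77}$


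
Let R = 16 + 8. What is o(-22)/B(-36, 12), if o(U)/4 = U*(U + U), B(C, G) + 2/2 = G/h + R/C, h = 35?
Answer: -406560/139 ≈ -2924.9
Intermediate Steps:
R = 24
B(C, G) = -1 + 24/C + G/35 (B(C, G) = -1 + (G/35 + 24/C) = -1 + (24/C + G/35) = -1 + 24/C + G/35)
o(U) = 8*U² (o(U) = 4*(U*(U + U)) = 4*(U*(2*U)) = 4*(2*U²) = 8*U²)
o(-22)/B(-36, 12) = (8*(-22)²)/(-1 + 24/(-36) + (1/35)*12) = (8*484)/(-1 + 24*(-1/36) + 12/35) = 3872/(-1 - ⅔ + 12/35) = 3872/(-139/105) = 3872*(-105/139) = -406560/139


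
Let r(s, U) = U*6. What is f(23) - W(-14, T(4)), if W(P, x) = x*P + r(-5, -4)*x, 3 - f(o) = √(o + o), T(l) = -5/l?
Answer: -89/2 - √46 ≈ -51.282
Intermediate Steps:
r(s, U) = 6*U
f(o) = 3 - √2*√o (f(o) = 3 - √(o + o) = 3 - √(2*o) = 3 - √2*√o)
W(P, x) = -24*x + P*x (W(P, x) = x*P + (6*(-4))*x = P*x - 24*x = -24*x + P*x)
f(23) - W(-14, T(4)) = (3 - √2*√23) - (-5/4)*(-24 - 14) = (3 - √46) - (-5*¼)*(-38) = (3 - √46) - (-5)*(-38)/4 = (3 - √46) - 1*95/2 = (3 - √46) - 95/2 = -89/2 - √46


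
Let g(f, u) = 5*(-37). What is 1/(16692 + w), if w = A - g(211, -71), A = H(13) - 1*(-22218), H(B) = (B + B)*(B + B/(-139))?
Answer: 139/5480849 ≈ 2.5361e-5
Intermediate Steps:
H(B) = 276*B²/139 (H(B) = (2*B)*(B + B*(-1/139)) = (2*B)*(B - B/139) = (2*B)*(138*B/139) = 276*B²/139)
g(f, u) = -185
A = 3134946/139 (A = (276/139)*13² - 1*(-22218) = (276/139)*169 + 22218 = 46644/139 + 22218 = 3134946/139 ≈ 22554.)
w = 3160661/139 (w = 3134946/139 - 1*(-185) = 3134946/139 + 185 = 3160661/139 ≈ 22739.)
1/(16692 + w) = 1/(16692 + 3160661/139) = 1/(5480849/139) = 139/5480849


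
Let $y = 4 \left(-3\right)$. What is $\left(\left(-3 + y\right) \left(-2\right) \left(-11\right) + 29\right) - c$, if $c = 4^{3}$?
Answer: $-365$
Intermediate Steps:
$y = -12$
$c = 64$
$\left(\left(-3 + y\right) \left(-2\right) \left(-11\right) + 29\right) - c = \left(\left(-3 - 12\right) \left(-2\right) \left(-11\right) + 29\right) - 64 = \left(\left(-15\right) \left(-2\right) \left(-11\right) + 29\right) - 64 = \left(30 \left(-11\right) + 29\right) - 64 = \left(-330 + 29\right) - 64 = -301 - 64 = -365$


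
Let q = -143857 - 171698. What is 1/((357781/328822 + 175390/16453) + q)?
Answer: -5410108366/1707123186771757 ≈ -3.1691e-6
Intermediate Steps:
q = -315555
1/((357781/328822 + 175390/16453) + q) = 1/((357781/328822 + 175390/16453) - 315555) = 1/(63558661373/5410108366 - 315555) = 1/(-1707123186771757/5410108366) = -5410108366/1707123186771757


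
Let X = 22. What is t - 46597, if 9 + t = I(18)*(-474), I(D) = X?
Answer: -57034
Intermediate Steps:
I(D) = 22
t = -10437 (t = -9 + 22*(-474) = -9 - 10428 = -10437)
t - 46597 = -10437 - 46597 = -57034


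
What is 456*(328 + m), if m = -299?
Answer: 13224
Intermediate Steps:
456*(328 + m) = 456*(328 - 299) = 456*29 = 13224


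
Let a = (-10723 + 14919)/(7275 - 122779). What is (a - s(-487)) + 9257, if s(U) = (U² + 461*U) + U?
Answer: -84261217/28876 ≈ -2918.0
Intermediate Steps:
a = -1049/28876 (a = 4196/(-115504) = 4196*(-1/115504) = -1049/28876 ≈ -0.036328)
s(U) = U² + 462*U
(a - s(-487)) + 9257 = (-1049/28876 - (-487)*(462 - 487)) + 9257 = (-1049/28876 - (-487)*(-25)) + 9257 = (-1049/28876 - 1*12175) + 9257 = (-1049/28876 - 12175) + 9257 = -351566349/28876 + 9257 = -84261217/28876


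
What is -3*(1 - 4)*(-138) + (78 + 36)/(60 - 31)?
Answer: -35904/29 ≈ -1238.1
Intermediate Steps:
-3*(1 - 4)*(-138) + (78 + 36)/(60 - 31) = -3*(-3)*(-138) + 114/29 = 9*(-138) + 114*(1/29) = -1242 + 114/29 = -35904/29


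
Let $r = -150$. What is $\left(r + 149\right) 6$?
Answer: $-6$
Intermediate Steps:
$\left(r + 149\right) 6 = \left(-150 + 149\right) 6 = \left(-1\right) 6 = -6$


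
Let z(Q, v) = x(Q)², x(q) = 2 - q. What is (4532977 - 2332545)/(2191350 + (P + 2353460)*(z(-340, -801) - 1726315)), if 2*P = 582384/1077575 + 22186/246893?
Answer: -585415525597973200/1007659227750566394728031 ≈ -5.8097e-7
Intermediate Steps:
z(Q, v) = (2 - Q)²
P = 83846805931/266045724475 (P = (582384/1077575 + 22186/246893)/2 = (½)*(167693611862/266045724475) = 83846805931/266045724475 ≈ 0.31516)
(4532977 - 2332545)/(2191350 + (P + 2353460)*(z(-340, -801) - 1726315)) = (4532977 - 2332545)/(2191350 + (83846805931/266045724475 + 2353460)*((-2 - 340)² - 1726315)) = 2200432/(2191350 + 626128054569739431*((-342)² - 1726315)/266045724475) = 2200432/(2191350 + 626128054569739431*(116964 - 1726315)/266045724475) = 2200432/(2191350 + (626128054569739431/266045724475)*(-1609351)) = 2200432/(2191350 - 1007659810749864723019281/266045724475) = 2200432/(-1007659227750566394728031/266045724475) = 2200432*(-266045724475/1007659227750566394728031) = -585415525597973200/1007659227750566394728031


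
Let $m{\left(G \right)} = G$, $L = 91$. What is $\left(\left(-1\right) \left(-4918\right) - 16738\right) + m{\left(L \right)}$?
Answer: $-11729$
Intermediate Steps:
$\left(\left(-1\right) \left(-4918\right) - 16738\right) + m{\left(L \right)} = \left(\left(-1\right) \left(-4918\right) - 16738\right) + 91 = \left(4918 - 16738\right) + 91 = -11820 + 91 = -11729$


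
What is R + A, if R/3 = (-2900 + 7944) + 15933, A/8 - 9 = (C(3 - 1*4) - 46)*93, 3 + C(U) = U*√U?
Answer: 26547 - 744*I ≈ 26547.0 - 744.0*I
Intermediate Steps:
C(U) = -3 + U^(3/2) (C(U) = -3 + U*√U = -3 + U^(3/2))
A = -36384 - 744*I (A = 72 + 8*(((-3 + (3 - 1*4)^(3/2)) - 46)*93) = 72 + 8*(((-3 + (3 - 4)^(3/2)) - 46)*93) = 72 + 8*(((-3 + (-1)^(3/2)) - 46)*93) = 72 + 8*(((-3 - I) - 46)*93) = 72 + 8*((-49 - I)*93) = 72 + 8*(-4557 - 93*I) = 72 + (-36456 - 744*I) = -36384 - 744*I ≈ -36384.0 - 744.0*I)
R = 62931 (R = 3*((-2900 + 7944) + 15933) = 3*(5044 + 15933) = 3*20977 = 62931)
R + A = 62931 + (-36384 - 744*I) = 26547 - 744*I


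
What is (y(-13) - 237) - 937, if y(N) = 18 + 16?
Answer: -1140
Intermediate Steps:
y(N) = 34
(y(-13) - 237) - 937 = (34 - 237) - 937 = -203 - 937 = -1140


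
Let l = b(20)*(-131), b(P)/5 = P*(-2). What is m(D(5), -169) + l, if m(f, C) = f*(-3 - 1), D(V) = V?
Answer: 26180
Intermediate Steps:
b(P) = -10*P (b(P) = 5*(P*(-2)) = 5*(-2*P) = -10*P)
l = 26200 (l = -10*20*(-131) = -200*(-131) = 26200)
m(f, C) = -4*f (m(f, C) = f*(-4) = -4*f)
m(D(5), -169) + l = -4*5 + 26200 = -20 + 26200 = 26180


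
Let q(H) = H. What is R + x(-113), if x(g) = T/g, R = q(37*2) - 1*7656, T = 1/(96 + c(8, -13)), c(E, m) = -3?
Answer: -79679239/10509 ≈ -7582.0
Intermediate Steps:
T = 1/93 (T = 1/(96 - 3) = 1/93 ≈ 0.010753)
R = -7582 (R = 37*2 - 1*7656 = 74 - 7656 = -7582)
x(g) = 1/(93*g)
R + x(-113) = -7582 + (1/93)/(-113) = -7582 + (1/93)*(-1/113) = -7582 - 1/10509 = -79679239/10509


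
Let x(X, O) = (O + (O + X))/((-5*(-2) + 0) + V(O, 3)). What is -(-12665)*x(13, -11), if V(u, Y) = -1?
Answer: -12665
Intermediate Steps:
x(X, O) = X/9 + 2*O/9 (x(X, O) = (O + (O + X))/((-5*(-2) + 0) - 1) = (X + 2*O)/((10 + 0) - 1) = (X + 2*O)/(10 - 1) = (X + 2*O)/9 = (X + 2*O)*(1/9) = X/9 + 2*O/9)
-(-12665)*x(13, -11) = -(-12665)*((1/9)*13 + (2/9)*(-11)) = -(-12665)*(13/9 - 22/9) = -(-12665)*(-1) = -12665*1 = -12665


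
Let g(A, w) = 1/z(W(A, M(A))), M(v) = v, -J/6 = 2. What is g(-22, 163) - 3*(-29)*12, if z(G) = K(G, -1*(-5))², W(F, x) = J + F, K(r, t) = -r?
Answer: 1206865/1156 ≈ 1044.0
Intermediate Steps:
J = -12 (J = -6*2 = -12)
W(F, x) = -12 + F
z(G) = G² (z(G) = (-G)² = G²)
g(A, w) = (-12 + A)⁻² (g(A, w) = 1/((-12 + A)²) = (-12 + A)⁻²)
g(-22, 163) - 3*(-29)*12 = (-12 - 22)⁻² - 3*(-29)*12 = (-34)⁻² + 87*12 = 1/1156 + 1044 = 1206865/1156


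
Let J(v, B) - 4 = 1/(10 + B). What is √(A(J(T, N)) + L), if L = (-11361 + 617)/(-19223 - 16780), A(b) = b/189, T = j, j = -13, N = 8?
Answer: √6582672086298/4536378 ≈ 0.56558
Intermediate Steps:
T = -13
J(v, B) = 4 + 1/(10 + B)
A(b) = b/189 (A(b) = b*(1/189) = b/189)
L = 10744/36003 (L = -10744/(-36003) = -10744*(-1/36003) = 10744/36003 ≈ 0.29842)
√(A(J(T, N)) + L) = √(((41 + 4*8)/(10 + 8))/189 + 10744/36003) = √(((41 + 32)/18)/189 + 10744/36003) = √(((1/18)*73)/189 + 10744/36003) = √((1/189)*(73/18) + 10744/36003) = √(73/3402 + 10744/36003) = √(13059769/40827402) = √6582672086298/4536378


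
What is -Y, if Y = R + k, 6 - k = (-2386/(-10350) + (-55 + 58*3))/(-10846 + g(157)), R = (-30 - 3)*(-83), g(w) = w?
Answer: -151841870393/55315575 ≈ -2745.0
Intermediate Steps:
R = 2739 (R = -33*(-83) = 2739)
k = 332510468/55315575 (k = 6 - (-2386/(-10350) + (-55 + 58*3))/(-10846 + 157) = 6 - (-2386*(-1/10350) + (-55 + 174))/(-10689) = 6 - (1193/5175 + 119)*(-1)/10689 = 6 - 617018*(-1)/(5175*10689) = 6 - 1*(-617018/55315575) = 6 + 617018/55315575 = 332510468/55315575 ≈ 6.0112)
Y = 151841870393/55315575 (Y = 2739 + 332510468/55315575 = 151841870393/55315575 ≈ 2745.0)
-Y = -1*151841870393/55315575 = -151841870393/55315575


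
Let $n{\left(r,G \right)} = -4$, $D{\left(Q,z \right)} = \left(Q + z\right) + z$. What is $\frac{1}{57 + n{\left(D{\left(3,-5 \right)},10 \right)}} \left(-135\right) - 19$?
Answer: $- \frac{1142}{53} \approx -21.547$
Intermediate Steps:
$D{\left(Q,z \right)} = Q + 2 z$
$\frac{1}{57 + n{\left(D{\left(3,-5 \right)},10 \right)}} \left(-135\right) - 19 = \frac{1}{57 - 4} \left(-135\right) - 19 = \frac{1}{53} \left(-135\right) - 19 = - \frac{135}{53} - 19 = - \frac{1142}{53}$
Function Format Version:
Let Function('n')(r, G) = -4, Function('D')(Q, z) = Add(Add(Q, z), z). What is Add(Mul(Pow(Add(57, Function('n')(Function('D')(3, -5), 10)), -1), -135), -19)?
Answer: Rational(-1142, 53) ≈ -21.547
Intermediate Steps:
Function('D')(Q, z) = Add(Q, Mul(2, z))
Add(Mul(Pow(Add(57, Function('n')(Function('D')(3, -5), 10)), -1), -135), -19) = Add(Mul(Pow(Add(57, -4), -1), -135), -19) = Add(Mul(Pow(53, -1), -135), -19) = Add(Mul(Rational(1, 53), -135), -19) = Add(Rational(-135, 53), -19) = Rational(-1142, 53)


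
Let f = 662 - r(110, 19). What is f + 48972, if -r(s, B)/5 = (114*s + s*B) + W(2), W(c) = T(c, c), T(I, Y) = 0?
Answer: 122784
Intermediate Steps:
W(c) = 0
r(s, B) = -570*s - 5*B*s (r(s, B) = -5*((114*s + s*B) + 0) = -5*((114*s + B*s) + 0) = -5*(114*s + B*s) = -570*s - 5*B*s)
f = 73812 (f = 662 - 5*110*(-114 - 1*19) = 662 - 5*110*(-114 - 19) = 662 - 5*110*(-133) = 662 - 1*(-73150) = 662 + 73150 = 73812)
f + 48972 = 73812 + 48972 = 122784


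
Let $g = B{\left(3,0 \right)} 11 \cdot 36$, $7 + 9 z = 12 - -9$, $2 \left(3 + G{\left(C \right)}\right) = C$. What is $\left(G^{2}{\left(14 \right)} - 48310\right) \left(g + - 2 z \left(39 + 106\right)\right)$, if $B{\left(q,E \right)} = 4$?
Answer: $-54711736$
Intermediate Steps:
$G{\left(C \right)} = -3 + \frac{C}{2}$
$z = \frac{14}{9}$ ($z = - \frac{7}{9} + \frac{12 - -9}{9} = - \frac{7}{9} + \frac{12 + 9}{9} = - \frac{7}{9} + \frac{1}{9} \cdot 21 = - \frac{7}{9} + \frac{7}{3} = \frac{14}{9} \approx 1.5556$)
$g = 1584$ ($g = 4 \cdot 11 \cdot 36 = 44 \cdot 36 = 1584$)
$\left(G^{2}{\left(14 \right)} - 48310\right) \left(g + - 2 z \left(39 + 106\right)\right) = \left(\left(-3 + \frac{1}{2} \cdot 14\right)^{2} - 48310\right) \left(1584 + \left(-2\right) \frac{14}{9} \left(39 + 106\right)\right) = \left(\left(-3 + 7\right)^{2} - 48310\right) \left(1584 - \frac{4060}{9}\right) = \left(4^{2} - 48310\right) \left(1584 - \frac{4060}{9}\right) = \left(16 - 48310\right) \frac{10196}{9} = \left(-48294\right) \frac{10196}{9} = -54711736$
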